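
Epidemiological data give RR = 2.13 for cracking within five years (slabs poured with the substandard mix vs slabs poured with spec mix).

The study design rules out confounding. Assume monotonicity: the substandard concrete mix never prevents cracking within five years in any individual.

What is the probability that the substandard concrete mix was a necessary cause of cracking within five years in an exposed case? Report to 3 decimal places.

PN ≈ 0.531

Under exogeneity and monotonicity, PN = (RR − 1) / RR = 1 − 1/RR.
PN = (2.13 − 1) / 2.13 = 1.13 / 2.13 ≈ 0.5305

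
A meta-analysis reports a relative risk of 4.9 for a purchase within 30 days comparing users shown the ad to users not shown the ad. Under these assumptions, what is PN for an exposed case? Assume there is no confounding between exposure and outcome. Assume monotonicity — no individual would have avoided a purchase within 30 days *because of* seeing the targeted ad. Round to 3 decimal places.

PN ≈ 0.796

Under exogeneity and monotonicity, PN = (RR − 1) / RR = 1 − 1/RR.
PN = (4.9 − 1) / 4.9 = 3.9 / 4.9 ≈ 0.7959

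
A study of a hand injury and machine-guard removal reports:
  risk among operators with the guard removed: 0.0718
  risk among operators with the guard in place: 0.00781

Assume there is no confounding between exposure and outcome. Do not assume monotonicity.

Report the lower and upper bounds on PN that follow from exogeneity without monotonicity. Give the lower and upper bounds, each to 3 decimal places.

Let p₁ = 0.0718, p₀ = 0.00781.
Under exogeneity alone the bounds on PN are max{0,(p₁−p₀)/p₁} ≤ PN ≤ min{1,(1−p₀)/p₁}.
  lower = (p₁ − p₀)/p₁ = 0.06399 / 0.0718 ≈ 0.8912
  upper = min{1, (1 − p₀)/p₁} = 0.99219 / 0.0718 ≈ 13.8188 → capped at 1

0.891 ≤ PN ≤ 1.000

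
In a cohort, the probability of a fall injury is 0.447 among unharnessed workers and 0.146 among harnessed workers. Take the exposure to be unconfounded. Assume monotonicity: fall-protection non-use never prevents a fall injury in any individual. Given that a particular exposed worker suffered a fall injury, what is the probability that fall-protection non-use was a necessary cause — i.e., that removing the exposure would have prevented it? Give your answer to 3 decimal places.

PN ≈ 0.673

Let p₁ = 0.447, p₀ = 0.146.
Under exogeneity and monotonicity, PN = (p₁ − p₀) / p₁.
PN = (0.447 − 0.146) / 0.447 = 0.301 / 0.447 ≈ 0.6734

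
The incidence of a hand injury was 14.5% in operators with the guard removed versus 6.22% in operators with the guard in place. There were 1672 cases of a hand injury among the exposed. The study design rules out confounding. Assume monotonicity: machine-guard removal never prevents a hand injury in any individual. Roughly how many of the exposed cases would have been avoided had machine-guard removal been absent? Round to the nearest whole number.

p₁ = 0.145, p₀ = 0.0622.
PN = (p₁ − p₀)/p₁ = (0.145 − 0.0622) / 0.145 ≈ 0.57103.
Attributable cases ≈ PN × (exposed cases) = 0.57103 × 1672 ≈ 954.77.

about 955 cases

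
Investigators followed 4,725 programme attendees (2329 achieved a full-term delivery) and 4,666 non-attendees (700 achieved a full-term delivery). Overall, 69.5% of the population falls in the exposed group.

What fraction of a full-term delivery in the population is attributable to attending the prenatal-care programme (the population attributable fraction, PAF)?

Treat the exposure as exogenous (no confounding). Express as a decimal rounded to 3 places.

PAF ≈ 0.614

p₁ = P(outcome | exposed) = 2329/4725 = 0.49291
p₀ = P(outcome | unexposed) = 700/4666 = 0.15002
Overall risk P(Y=1) = π·p₁ + (1−π)·p₀ = 0.695×0.49291 + 0.305×0.15002 = 0.38833.
Under exogeneity, PAF = [P(Y=1) − p₀] / P(Y=1).
PAF = (0.38833 − 0.15002) / 0.38833 ≈ 0.6137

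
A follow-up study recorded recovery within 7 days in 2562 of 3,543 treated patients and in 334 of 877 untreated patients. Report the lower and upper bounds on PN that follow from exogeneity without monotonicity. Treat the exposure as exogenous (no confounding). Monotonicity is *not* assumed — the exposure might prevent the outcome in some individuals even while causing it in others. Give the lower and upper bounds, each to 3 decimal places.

0.473 ≤ PN ≤ 0.856

p₁ = P(outcome | exposed) = 2562/3543 = 0.72312
p₀ = P(outcome | unexposed) = 334/877 = 0.38084
Under exogeneity alone the bounds on PN are max{0,(p₁−p₀)/p₁} ≤ PN ≤ min{1,(1−p₀)/p₁}.
  lower = (p₁ − p₀)/p₁ = 0.34227 / 0.72312 ≈ 0.4733
  upper = min{1, (1 − p₀)/p₁} = 0.61916 / 0.72312 ≈ 0.8562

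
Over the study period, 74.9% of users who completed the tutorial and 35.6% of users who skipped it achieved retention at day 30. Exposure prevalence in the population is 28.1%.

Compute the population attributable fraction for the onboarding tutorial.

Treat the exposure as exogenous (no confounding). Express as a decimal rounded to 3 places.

PAF ≈ 0.237

p₁ = 0.749, p₀ = 0.356.
Overall risk P(Y=1) = π·p₁ + (1−π)·p₀ = 0.281×0.749 + 0.719×0.356 = 0.46643.
Under exogeneity, PAF = [P(Y=1) − p₀] / P(Y=1).
PAF = (0.46643 − 0.356) / 0.46643 ≈ 0.2368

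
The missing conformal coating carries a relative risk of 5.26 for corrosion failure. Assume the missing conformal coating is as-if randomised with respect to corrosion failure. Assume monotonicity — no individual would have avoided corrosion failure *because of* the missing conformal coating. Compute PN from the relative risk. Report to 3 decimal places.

Under exogeneity and monotonicity, PN = (RR − 1) / RR = 1 − 1/RR.
PN = (5.26 − 1) / 5.26 = 4.26 / 5.26 ≈ 0.8099

PN ≈ 0.810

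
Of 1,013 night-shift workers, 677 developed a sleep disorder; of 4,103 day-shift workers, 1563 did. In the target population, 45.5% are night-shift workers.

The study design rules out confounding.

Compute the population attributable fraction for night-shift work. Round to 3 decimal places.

PAF ≈ 0.256

p₁ = P(outcome | exposed) = 677/1013 = 0.66831
p₀ = P(outcome | unexposed) = 1563/4103 = 0.38094
Overall risk P(Y=1) = π·p₁ + (1−π)·p₀ = 0.455×0.66831 + 0.545×0.38094 = 0.51169.
Under exogeneity, PAF = [P(Y=1) − p₀] / P(Y=1).
PAF = (0.51169 − 0.38094) / 0.51169 ≈ 0.2555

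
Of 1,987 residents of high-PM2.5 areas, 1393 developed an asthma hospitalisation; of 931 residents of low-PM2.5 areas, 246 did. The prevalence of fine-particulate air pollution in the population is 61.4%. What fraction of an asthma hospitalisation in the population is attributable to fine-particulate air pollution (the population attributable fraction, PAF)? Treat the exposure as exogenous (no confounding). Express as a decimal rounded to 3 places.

PAF ≈ 0.504

p₁ = P(outcome | exposed) = 1393/1987 = 0.70106
p₀ = P(outcome | unexposed) = 246/931 = 0.26423
Overall risk P(Y=1) = π·p₁ + (1−π)·p₀ = 0.614×0.70106 + 0.386×0.26423 = 0.53244.
Under exogeneity, PAF = [P(Y=1) − p₀] / P(Y=1).
PAF = (0.53244 − 0.26423) / 0.53244 ≈ 0.5037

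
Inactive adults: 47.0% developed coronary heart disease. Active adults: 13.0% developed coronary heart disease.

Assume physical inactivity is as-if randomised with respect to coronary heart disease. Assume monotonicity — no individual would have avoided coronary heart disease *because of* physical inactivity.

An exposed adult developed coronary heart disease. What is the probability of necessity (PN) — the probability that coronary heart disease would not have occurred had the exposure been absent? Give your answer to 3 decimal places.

p₁ = 0.47, p₀ = 0.13.
Under exogeneity and monotonicity, PN = (p₁ − p₀) / p₁.
PN = (0.47 − 0.13) / 0.47 = 0.34 / 0.47 ≈ 0.7234

PN ≈ 0.723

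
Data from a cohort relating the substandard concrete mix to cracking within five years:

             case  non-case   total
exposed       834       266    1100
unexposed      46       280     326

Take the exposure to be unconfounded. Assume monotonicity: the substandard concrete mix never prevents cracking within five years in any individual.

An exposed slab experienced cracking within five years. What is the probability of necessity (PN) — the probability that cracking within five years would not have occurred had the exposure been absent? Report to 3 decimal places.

p₁ = P(outcome | exposed) = 834/1100 = 0.75818
p₀ = P(outcome | unexposed) = 46/326 = 0.1411
Under exogeneity and monotonicity, PN = (p₁ − p₀)/p₁.
PN = (0.75818 − 0.1411) / 0.75818 ≈ 0.8139

PN ≈ 0.814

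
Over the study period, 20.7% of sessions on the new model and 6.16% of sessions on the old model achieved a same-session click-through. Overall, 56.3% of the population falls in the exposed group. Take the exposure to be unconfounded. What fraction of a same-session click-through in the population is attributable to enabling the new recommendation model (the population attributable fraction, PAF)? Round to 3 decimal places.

p₁ = 0.207, p₀ = 0.0616.
Overall risk P(Y=1) = π·p₁ + (1−π)·p₀ = 0.563×0.207 + 0.437×0.0616 = 0.14346.
Under exogeneity, PAF = [P(Y=1) − p₀] / P(Y=1).
PAF = (0.14346 − 0.0616) / 0.14346 ≈ 0.5706

PAF ≈ 0.571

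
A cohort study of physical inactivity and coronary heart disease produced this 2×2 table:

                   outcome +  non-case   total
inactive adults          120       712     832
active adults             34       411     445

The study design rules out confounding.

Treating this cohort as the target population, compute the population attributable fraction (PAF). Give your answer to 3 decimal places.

PAF ≈ 0.366

p₁ = P(outcome | exposed) = 120/832 = 0.14423
p₀ = P(outcome | unexposed) = 34/445 = 0.076404
Exposure prevalence π = 832/1277 = 0.65153; overall risk P(Y=1) = 0.1206.
Under exogeneity, PAF = [P(Y=1) − p₀]/P(Y=1).
PAF = (0.1206 − 0.076404) / 0.1206 ≈ 0.3664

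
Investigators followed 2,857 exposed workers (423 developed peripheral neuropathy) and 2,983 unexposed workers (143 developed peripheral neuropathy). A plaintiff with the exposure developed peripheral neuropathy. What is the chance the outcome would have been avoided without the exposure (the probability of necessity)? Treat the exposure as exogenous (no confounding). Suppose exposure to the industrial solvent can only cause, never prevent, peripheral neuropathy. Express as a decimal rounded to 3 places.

PN ≈ 0.676

p₁ = P(outcome | exposed) = 423/2857 = 0.14806
p₀ = P(outcome | unexposed) = 143/2983 = 0.047938
Under exogeneity and monotonicity, PN = (p₁ − p₀) / p₁.
PN = (0.14806 − 0.047938) / 0.14806 = 0.10012 / 0.14806 ≈ 0.6762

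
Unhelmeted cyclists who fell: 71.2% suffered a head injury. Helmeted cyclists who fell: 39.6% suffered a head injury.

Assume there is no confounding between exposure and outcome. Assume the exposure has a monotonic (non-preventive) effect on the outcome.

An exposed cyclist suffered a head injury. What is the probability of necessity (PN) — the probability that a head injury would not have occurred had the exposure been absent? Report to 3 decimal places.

PN ≈ 0.444

p₁ = 0.712, p₀ = 0.396.
Under exogeneity and monotonicity, PN = (p₁ − p₀) / p₁.
PN = (0.712 − 0.396) / 0.712 = 0.316 / 0.712 ≈ 0.4438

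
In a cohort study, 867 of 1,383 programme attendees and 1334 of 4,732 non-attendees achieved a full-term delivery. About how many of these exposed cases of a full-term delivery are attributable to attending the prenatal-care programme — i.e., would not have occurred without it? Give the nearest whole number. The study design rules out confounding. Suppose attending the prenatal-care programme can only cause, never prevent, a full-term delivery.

about 477 cases

p₁ = P(outcome | exposed) = 867/1383 = 0.6269
p₀ = P(outcome | unexposed) = 1334/4732 = 0.28191
PN = (p₁ − p₀)/p₁ = (0.6269 − 0.28191) / 0.6269 ≈ 0.55031.
Attributable cases ≈ PN × (exposed cases) = 0.55031 × 867 ≈ 477.12.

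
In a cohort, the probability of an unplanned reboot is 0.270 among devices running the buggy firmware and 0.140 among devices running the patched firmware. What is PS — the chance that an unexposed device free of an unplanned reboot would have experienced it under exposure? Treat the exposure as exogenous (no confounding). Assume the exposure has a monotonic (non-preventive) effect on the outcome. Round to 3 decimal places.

Let p₁ = 0.27, p₀ = 0.14.
Under exogeneity and monotonicity, PS = (p₁ − p₀) / (1 − p₀).
PS = (0.27 − 0.14) / (1 − 0.14) = 0.13 / 0.86 ≈ 0.1512

PS ≈ 0.151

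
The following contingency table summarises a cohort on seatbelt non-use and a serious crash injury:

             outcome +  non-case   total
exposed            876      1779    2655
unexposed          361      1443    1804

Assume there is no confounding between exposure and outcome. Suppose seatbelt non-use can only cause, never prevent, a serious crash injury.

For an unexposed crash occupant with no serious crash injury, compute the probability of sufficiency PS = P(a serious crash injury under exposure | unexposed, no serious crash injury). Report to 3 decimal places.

p₁ = P(outcome | exposed) = 876/2655 = 0.32994
p₀ = P(outcome | unexposed) = 361/1804 = 0.20011
Under exogeneity and monotonicity, PS = (p₁ − p₀)/(1 − p₀).
PS = (0.32994 − 0.20011) / 0.79989 ≈ 0.1623

PS ≈ 0.162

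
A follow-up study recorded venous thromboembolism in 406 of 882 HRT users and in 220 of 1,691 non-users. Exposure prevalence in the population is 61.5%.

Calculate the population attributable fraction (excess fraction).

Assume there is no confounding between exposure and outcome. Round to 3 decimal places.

p₁ = P(outcome | exposed) = 406/882 = 0.46032
p₀ = P(outcome | unexposed) = 220/1691 = 0.1301
Overall risk P(Y=1) = π·p₁ + (1−π)·p₀ = 0.615×0.46032 + 0.385×0.1301 = 0.33318.
Under exogeneity, PAF = [P(Y=1) − p₀] / P(Y=1).
PAF = (0.33318 − 0.1301) / 0.33318 ≈ 0.6095

PAF ≈ 0.610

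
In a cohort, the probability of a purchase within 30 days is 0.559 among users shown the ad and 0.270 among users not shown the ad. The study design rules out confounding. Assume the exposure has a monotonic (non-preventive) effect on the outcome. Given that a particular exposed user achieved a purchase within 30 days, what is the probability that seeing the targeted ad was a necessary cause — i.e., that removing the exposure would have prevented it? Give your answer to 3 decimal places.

PN ≈ 0.517

Let p₁ = 0.559, p₀ = 0.27.
Under exogeneity and monotonicity, PN = (p₁ − p₀) / p₁.
PN = (0.559 − 0.27) / 0.559 = 0.289 / 0.559 ≈ 0.5170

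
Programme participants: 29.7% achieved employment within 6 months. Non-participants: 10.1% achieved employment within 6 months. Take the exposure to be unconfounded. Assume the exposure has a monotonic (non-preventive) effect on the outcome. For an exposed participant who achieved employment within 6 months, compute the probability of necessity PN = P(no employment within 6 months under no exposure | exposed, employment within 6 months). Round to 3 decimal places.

PN ≈ 0.660

p₁ = 0.297, p₀ = 0.101.
Under exogeneity and monotonicity, PN = (p₁ − p₀) / p₁.
PN = (0.297 − 0.101) / 0.297 = 0.196 / 0.297 ≈ 0.6599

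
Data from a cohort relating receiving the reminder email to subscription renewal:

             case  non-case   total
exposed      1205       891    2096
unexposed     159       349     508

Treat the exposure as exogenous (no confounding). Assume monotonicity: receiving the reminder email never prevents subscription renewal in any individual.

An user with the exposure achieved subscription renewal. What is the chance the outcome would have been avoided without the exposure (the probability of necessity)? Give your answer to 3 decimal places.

p₁ = P(outcome | exposed) = 1205/2096 = 0.5749
p₀ = P(outcome | unexposed) = 159/508 = 0.31299
Under exogeneity and monotonicity, PN = (p₁ − p₀) / p₁.
PN = (0.5749 − 0.31299) / 0.5749 = 0.26191 / 0.5749 ≈ 0.4556

PN ≈ 0.456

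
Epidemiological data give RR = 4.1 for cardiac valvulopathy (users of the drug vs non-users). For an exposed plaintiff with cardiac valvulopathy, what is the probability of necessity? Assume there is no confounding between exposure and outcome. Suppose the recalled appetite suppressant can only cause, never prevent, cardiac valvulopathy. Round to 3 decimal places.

Under exogeneity and monotonicity, PN = (RR − 1) / RR = 1 − 1/RR.
PN = (4.1 − 1) / 4.1 = 3.1 / 4.1 ≈ 0.7561

PN ≈ 0.756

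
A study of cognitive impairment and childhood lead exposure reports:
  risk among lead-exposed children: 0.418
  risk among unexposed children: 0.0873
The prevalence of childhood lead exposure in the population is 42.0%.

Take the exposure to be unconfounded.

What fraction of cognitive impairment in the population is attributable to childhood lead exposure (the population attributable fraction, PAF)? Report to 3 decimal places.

Let p₁ = 0.418, p₀ = 0.0873.
Overall risk P(Y=1) = π·p₁ + (1−π)·p₀ = 0.42×0.418 + 0.58×0.0873 = 0.22619.
Under exogeneity, PAF = [P(Y=1) − p₀] / P(Y=1).
PAF = (0.22619 − 0.0873) / 0.22619 ≈ 0.6140

PAF ≈ 0.614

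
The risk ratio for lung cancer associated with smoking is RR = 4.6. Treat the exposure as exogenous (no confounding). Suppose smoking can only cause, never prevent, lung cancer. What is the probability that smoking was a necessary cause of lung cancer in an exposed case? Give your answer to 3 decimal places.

Under exogeneity and monotonicity, PN = (RR − 1) / RR = 1 − 1/RR.
PN = (4.6 − 1) / 4.6 = 3.6 / 4.6 ≈ 0.7826

PN ≈ 0.783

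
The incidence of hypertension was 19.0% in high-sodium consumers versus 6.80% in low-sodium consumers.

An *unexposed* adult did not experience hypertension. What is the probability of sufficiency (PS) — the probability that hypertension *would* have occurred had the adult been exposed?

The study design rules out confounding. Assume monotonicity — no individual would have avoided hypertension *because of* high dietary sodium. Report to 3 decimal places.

p₁ = 0.19, p₀ = 0.068.
Under exogeneity and monotonicity, PS = (p₁ − p₀) / (1 − p₀).
PS = (0.19 − 0.068) / (1 − 0.068) = 0.122 / 0.932 ≈ 0.1309

PS ≈ 0.131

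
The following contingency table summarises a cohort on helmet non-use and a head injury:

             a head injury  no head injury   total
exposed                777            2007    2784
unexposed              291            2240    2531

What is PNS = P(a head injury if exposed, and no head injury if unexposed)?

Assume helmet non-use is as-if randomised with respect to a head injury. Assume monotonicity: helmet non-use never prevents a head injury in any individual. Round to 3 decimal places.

p₁ = P(outcome | exposed) = 777/2784 = 0.27909
p₀ = P(outcome | unexposed) = 291/2531 = 0.11497
Under exogeneity and monotonicity, PNS = p₁ − p₀.
PNS = 0.27909 − 0.11497 = 0.16412

PNS ≈ 0.164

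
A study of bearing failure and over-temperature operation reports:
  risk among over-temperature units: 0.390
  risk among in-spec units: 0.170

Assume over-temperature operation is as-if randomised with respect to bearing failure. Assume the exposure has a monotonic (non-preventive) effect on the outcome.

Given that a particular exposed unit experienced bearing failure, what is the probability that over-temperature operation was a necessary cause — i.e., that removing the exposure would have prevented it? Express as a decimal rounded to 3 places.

PN ≈ 0.564

Let p₁ = 0.39, p₀ = 0.17.
Under exogeneity and monotonicity, PN = (p₁ − p₀) / p₁.
PN = (0.39 − 0.17) / 0.39 = 0.22 / 0.39 ≈ 0.5641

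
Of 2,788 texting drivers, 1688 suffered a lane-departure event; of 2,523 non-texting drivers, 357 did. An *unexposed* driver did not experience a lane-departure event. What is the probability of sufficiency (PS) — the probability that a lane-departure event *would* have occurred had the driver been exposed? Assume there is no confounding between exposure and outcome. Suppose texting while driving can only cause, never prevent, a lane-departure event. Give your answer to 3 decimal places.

PS ≈ 0.540

p₁ = P(outcome | exposed) = 1688/2788 = 0.60545
p₀ = P(outcome | unexposed) = 357/2523 = 0.1415
Under exogeneity and monotonicity, PS = (p₁ − p₀) / (1 − p₀).
PS = (0.60545 − 0.1415) / (1 − 0.1415) = 0.46395 / 0.8585 ≈ 0.5404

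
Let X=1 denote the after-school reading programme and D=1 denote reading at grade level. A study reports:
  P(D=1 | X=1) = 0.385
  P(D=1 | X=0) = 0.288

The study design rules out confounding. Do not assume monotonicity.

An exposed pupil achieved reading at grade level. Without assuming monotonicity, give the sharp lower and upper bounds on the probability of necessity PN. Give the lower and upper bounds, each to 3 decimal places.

0.252 ≤ PN ≤ 1.000

Let p₁ = 0.385, p₀ = 0.288.
Under exogeneity alone the bounds on PN are max{0,(p₁−p₀)/p₁} ≤ PN ≤ min{1,(1−p₀)/p₁}.
  lower = (p₁ − p₀)/p₁ = 0.097 / 0.385 ≈ 0.2519
  upper = min{1, (1 − p₀)/p₁} = 0.712 / 0.385 ≈ 1.8494 → capped at 1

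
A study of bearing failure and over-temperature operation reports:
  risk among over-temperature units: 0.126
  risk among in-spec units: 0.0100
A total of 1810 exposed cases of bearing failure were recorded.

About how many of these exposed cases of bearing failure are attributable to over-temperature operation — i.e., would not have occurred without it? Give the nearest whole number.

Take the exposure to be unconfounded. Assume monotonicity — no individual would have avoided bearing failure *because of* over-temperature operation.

about 1666 cases

Let p₁ = 0.126, p₀ = 0.01.
PN = (p₁ − p₀)/p₁ = (0.126 − 0.01) / 0.126 ≈ 0.92063.
Attributable cases ≈ PN × (exposed cases) = 0.92063 × 1810 ≈ 1666.35.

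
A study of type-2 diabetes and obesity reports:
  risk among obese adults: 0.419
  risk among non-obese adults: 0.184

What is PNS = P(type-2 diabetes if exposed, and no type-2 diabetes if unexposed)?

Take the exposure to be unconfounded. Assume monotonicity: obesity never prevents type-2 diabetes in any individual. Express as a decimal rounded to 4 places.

Let p₁ = 0.419, p₀ = 0.184.
Under exogeneity and monotonicity, PNS = p₁ − p₀.
PNS = 0.419 − 0.184 = 0.235

PNS ≈ 0.2350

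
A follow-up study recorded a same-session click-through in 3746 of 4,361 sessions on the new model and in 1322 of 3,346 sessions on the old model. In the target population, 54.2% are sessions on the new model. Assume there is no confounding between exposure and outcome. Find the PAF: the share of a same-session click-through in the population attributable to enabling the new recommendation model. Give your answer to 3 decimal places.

PAF ≈ 0.389

p₁ = P(outcome | exposed) = 3746/4361 = 0.85898
p₀ = P(outcome | unexposed) = 1322/3346 = 0.3951
Overall risk P(Y=1) = π·p₁ + (1−π)·p₀ = 0.542×0.85898 + 0.458×0.3951 = 0.64652.
Under exogeneity, PAF = [P(Y=1) − p₀] / P(Y=1).
PAF = (0.64652 − 0.3951) / 0.64652 ≈ 0.3889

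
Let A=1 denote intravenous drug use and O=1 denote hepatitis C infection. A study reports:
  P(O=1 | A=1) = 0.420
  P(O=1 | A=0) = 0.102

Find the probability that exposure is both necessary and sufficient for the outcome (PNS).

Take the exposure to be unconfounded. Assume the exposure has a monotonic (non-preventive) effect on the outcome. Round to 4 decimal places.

Let p₁ = 0.42, p₀ = 0.102.
Under exogeneity and monotonicity, PNS = p₁ − p₀.
PNS = 0.42 − 0.102 = 0.318

PNS ≈ 0.3180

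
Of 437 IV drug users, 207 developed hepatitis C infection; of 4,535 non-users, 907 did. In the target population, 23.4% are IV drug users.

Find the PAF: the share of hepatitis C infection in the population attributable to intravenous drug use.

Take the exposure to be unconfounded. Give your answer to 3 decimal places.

p₁ = P(outcome | exposed) = 207/437 = 0.47368
p₀ = P(outcome | unexposed) = 907/4535 = 0.2
Overall risk P(Y=1) = π·p₁ + (1−π)·p₀ = 0.234×0.47368 + 0.766×0.2 = 0.26404.
Under exogeneity, PAF = [P(Y=1) − p₀] / P(Y=1).
PAF = (0.26404 − 0.2) / 0.26404 ≈ 0.2425

PAF ≈ 0.243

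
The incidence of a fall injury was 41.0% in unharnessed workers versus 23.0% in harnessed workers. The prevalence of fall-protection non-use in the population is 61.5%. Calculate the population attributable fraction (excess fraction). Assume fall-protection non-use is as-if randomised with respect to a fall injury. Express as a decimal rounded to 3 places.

PAF ≈ 0.325

p₁ = 0.41, p₀ = 0.23.
Overall risk P(Y=1) = π·p₁ + (1−π)·p₀ = 0.615×0.41 + 0.385×0.23 = 0.3407.
Under exogeneity, PAF = [P(Y=1) − p₀] / P(Y=1).
PAF = (0.3407 − 0.23) / 0.3407 ≈ 0.3249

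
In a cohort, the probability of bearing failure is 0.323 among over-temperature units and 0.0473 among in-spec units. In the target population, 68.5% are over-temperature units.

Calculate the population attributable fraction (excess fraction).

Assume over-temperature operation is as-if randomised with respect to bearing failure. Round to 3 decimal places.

Let p₁ = 0.323, p₀ = 0.0473.
Overall risk P(Y=1) = π·p₁ + (1−π)·p₀ = 0.685×0.323 + 0.315×0.0473 = 0.23615.
Under exogeneity, PAF = [P(Y=1) − p₀] / P(Y=1).
PAF = (0.23615 − 0.0473) / 0.23615 ≈ 0.7997

PAF ≈ 0.800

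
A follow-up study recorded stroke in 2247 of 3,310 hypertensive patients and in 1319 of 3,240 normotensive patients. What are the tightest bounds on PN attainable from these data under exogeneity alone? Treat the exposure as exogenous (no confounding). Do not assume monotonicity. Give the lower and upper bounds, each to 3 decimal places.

0.400 ≤ PN ≤ 0.873

p₁ = P(outcome | exposed) = 2247/3310 = 0.67885
p₀ = P(outcome | unexposed) = 1319/3240 = 0.4071
Under exogeneity alone the bounds on PN are max{0,(p₁−p₀)/p₁} ≤ PN ≤ min{1,(1−p₀)/p₁}.
  lower = (p₁ − p₀)/p₁ = 0.27175 / 0.67885 ≈ 0.4003
  upper = min{1, (1 − p₀)/p₁} = 0.5929 / 0.67885 ≈ 0.8734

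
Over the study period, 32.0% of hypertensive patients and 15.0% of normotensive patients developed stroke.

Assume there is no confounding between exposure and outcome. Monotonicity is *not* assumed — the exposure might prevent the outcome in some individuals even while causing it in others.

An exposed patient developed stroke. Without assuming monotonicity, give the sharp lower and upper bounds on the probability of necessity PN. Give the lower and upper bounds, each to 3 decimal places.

p₁ = 0.32, p₀ = 0.15.
Under exogeneity alone the bounds on PN are max{0,(p₁−p₀)/p₁} ≤ PN ≤ min{1,(1−p₀)/p₁}.
  lower = (p₁ − p₀)/p₁ = 0.17 / 0.32 ≈ 0.5312
  upper = min{1, (1 − p₀)/p₁} = 0.85 / 0.32 ≈ 2.6562 → capped at 1

0.531 ≤ PN ≤ 1.000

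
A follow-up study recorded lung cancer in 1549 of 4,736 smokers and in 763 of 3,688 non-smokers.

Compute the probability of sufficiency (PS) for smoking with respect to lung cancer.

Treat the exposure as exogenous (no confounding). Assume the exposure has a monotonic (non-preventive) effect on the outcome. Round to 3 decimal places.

PS ≈ 0.152

p₁ = P(outcome | exposed) = 1549/4736 = 0.32707
p₀ = P(outcome | unexposed) = 763/3688 = 0.20689
Under exogeneity and monotonicity, PS = (p₁ − p₀) / (1 − p₀).
PS = (0.32707 − 0.20689) / (1 − 0.20689) = 0.12018 / 0.79311 ≈ 0.1515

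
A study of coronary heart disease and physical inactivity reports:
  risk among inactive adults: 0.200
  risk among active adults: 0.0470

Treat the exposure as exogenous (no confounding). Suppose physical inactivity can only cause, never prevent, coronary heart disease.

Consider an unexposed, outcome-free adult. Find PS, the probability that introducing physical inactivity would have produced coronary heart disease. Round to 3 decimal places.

PS ≈ 0.161

Let p₁ = 0.2, p₀ = 0.047.
Under exogeneity and monotonicity, PS = (p₁ − p₀) / (1 − p₀).
PS = (0.2 − 0.047) / (1 − 0.047) = 0.153 / 0.953 ≈ 0.1605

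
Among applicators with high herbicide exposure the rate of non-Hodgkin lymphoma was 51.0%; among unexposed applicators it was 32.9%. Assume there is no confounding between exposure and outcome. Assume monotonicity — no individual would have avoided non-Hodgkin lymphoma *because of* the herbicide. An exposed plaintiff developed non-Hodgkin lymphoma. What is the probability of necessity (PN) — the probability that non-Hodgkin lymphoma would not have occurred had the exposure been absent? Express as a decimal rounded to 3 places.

PN ≈ 0.355

p₁ = 0.51, p₀ = 0.329.
Under exogeneity and monotonicity, PN = (p₁ − p₀) / p₁.
PN = (0.51 − 0.329) / 0.51 = 0.181 / 0.51 ≈ 0.3549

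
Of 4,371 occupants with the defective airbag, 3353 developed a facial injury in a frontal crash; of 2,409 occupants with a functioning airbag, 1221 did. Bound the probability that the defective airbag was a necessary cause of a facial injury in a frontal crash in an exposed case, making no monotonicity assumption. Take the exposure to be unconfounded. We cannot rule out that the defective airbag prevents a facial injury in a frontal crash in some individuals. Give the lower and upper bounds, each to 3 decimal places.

p₁ = P(outcome | exposed) = 3353/4371 = 0.7671
p₀ = P(outcome | unexposed) = 1221/2409 = 0.50685
Under exogeneity alone the bounds on PN are max{0,(p₁−p₀)/p₁} ≤ PN ≤ min{1,(1−p₀)/p₁}.
  lower = (p₁ − p₀)/p₁ = 0.26025 / 0.7671 ≈ 0.3393
  upper = min{1, (1 − p₀)/p₁} = 0.49315 / 0.7671 ≈ 0.6429

0.339 ≤ PN ≤ 0.643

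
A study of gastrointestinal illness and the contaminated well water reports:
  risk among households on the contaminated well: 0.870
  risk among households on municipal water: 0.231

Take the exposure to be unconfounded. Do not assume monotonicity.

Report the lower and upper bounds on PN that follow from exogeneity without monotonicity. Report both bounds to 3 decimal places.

Let p₁ = 0.87, p₀ = 0.231.
Under exogeneity alone the bounds on PN are max{0,(p₁−p₀)/p₁} ≤ PN ≤ min{1,(1−p₀)/p₁}.
  lower = (p₁ − p₀)/p₁ = 0.639 / 0.87 ≈ 0.7345
  upper = min{1, (1 − p₀)/p₁} = 0.769 / 0.87 ≈ 0.8839

0.734 ≤ PN ≤ 0.884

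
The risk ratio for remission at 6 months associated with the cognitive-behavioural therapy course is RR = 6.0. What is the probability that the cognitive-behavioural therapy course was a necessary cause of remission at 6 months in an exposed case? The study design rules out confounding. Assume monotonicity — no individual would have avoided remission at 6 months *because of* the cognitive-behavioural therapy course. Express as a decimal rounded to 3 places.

Under exogeneity and monotonicity, PN = (RR − 1) / RR = 1 − 1/RR.
PN = (6.0 − 1) / 6.0 = 5 / 6.0 ≈ 0.8333

PN ≈ 0.833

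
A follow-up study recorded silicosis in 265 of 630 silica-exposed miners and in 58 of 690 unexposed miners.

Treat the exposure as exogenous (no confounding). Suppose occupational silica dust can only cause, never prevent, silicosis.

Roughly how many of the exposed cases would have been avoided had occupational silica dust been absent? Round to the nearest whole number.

p₁ = P(outcome | exposed) = 265/630 = 0.42063
p₀ = P(outcome | unexposed) = 58/690 = 0.084058
PN = (p₁ − p₀)/p₁ = (0.42063 − 0.084058) / 0.42063 ≈ 0.80016.
Attributable cases ≈ PN × (exposed cases) = 0.80016 × 265 ≈ 212.04.

about 212 cases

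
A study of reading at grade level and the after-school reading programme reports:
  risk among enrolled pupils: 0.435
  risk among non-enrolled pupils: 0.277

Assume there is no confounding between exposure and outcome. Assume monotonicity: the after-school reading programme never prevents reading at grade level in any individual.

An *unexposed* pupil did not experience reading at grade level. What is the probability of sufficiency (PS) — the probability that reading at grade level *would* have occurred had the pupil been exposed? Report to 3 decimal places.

Let p₁ = 0.435, p₀ = 0.277.
Under exogeneity and monotonicity, PS = (p₁ − p₀) / (1 − p₀).
PS = (0.435 − 0.277) / (1 − 0.277) = 0.158 / 0.723 ≈ 0.2185

PS ≈ 0.219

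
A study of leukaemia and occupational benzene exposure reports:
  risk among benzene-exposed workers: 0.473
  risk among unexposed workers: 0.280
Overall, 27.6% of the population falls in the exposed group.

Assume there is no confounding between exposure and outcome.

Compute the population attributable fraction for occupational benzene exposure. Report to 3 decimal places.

Let p₁ = 0.473, p₀ = 0.28.
Overall risk P(Y=1) = π·p₁ + (1−π)·p₀ = 0.276×0.473 + 0.724×0.28 = 0.33327.
Under exogeneity, PAF = [P(Y=1) − p₀] / P(Y=1).
PAF = (0.33327 − 0.28) / 0.33327 ≈ 0.1598

PAF ≈ 0.160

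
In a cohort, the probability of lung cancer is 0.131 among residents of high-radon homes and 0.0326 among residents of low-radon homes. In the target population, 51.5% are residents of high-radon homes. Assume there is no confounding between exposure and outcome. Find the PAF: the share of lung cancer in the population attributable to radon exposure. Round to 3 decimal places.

PAF ≈ 0.609

Let p₁ = 0.131, p₀ = 0.0326.
Overall risk P(Y=1) = π·p₁ + (1−π)·p₀ = 0.515×0.131 + 0.485×0.0326 = 0.083276.
Under exogeneity, PAF = [P(Y=1) − p₀] / P(Y=1).
PAF = (0.083276 − 0.0326) / 0.083276 ≈ 0.6085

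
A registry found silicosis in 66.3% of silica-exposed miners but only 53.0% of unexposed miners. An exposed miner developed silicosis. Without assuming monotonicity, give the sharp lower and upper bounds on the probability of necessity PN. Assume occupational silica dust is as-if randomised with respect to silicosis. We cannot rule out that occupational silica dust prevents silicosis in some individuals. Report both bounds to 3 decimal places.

p₁ = 0.663, p₀ = 0.53.
Under exogeneity alone the bounds on PN are max{0,(p₁−p₀)/p₁} ≤ PN ≤ min{1,(1−p₀)/p₁}.
  lower = (p₁ − p₀)/p₁ = 0.133 / 0.663 ≈ 0.2006
  upper = min{1, (1 − p₀)/p₁} = 0.47 / 0.663 ≈ 0.7089

0.201 ≤ PN ≤ 0.709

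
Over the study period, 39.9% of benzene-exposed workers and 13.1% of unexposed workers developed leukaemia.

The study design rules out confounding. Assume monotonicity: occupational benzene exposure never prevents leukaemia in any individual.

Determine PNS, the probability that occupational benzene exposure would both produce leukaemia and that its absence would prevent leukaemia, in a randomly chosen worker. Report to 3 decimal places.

PNS ≈ 0.268

p₁ = 0.399, p₀ = 0.131.
Under exogeneity and monotonicity, PNS = p₁ − p₀.
PNS = 0.399 − 0.131 = 0.268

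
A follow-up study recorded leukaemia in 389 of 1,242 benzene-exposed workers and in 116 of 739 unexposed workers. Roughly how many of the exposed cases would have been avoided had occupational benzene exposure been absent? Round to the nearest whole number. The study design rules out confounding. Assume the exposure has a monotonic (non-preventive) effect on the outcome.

about 194 cases

p₁ = P(outcome | exposed) = 389/1242 = 0.3132
p₀ = P(outcome | unexposed) = 116/739 = 0.15697
PN = (p₁ − p₀)/p₁ = (0.3132 − 0.15697) / 0.3132 ≈ 0.49883.
Attributable cases ≈ PN × (exposed cases) = 0.49883 × 389 ≈ 194.04.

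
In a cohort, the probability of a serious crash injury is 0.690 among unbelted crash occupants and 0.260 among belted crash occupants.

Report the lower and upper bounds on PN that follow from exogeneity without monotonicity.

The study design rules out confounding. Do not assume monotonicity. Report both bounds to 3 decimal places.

0.623 ≤ PN ≤ 1.000

Let p₁ = 0.69, p₀ = 0.26.
Under exogeneity alone the bounds on PN are max{0,(p₁−p₀)/p₁} ≤ PN ≤ min{1,(1−p₀)/p₁}.
  lower = (p₁ − p₀)/p₁ = 0.43 / 0.69 ≈ 0.6232
  upper = min{1, (1 − p₀)/p₁} = 0.74 / 0.69 ≈ 1.0725 → capped at 1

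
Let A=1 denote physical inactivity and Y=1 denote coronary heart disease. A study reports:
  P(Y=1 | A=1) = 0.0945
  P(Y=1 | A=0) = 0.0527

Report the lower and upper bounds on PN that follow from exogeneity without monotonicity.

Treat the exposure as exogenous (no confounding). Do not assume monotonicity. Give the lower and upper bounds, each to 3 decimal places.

0.442 ≤ PN ≤ 1.000

Let p₁ = 0.0945, p₀ = 0.0527.
Under exogeneity alone the bounds on PN are max{0,(p₁−p₀)/p₁} ≤ PN ≤ min{1,(1−p₀)/p₁}.
  lower = (p₁ − p₀)/p₁ = 0.0418 / 0.0945 ≈ 0.4423
  upper = min{1, (1 − p₀)/p₁} = 0.9473 / 0.0945 ≈ 10.0243 → capped at 1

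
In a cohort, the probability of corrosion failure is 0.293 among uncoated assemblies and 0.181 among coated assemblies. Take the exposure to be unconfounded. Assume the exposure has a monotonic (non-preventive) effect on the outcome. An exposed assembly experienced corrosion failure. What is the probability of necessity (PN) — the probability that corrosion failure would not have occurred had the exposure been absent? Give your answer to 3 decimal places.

Let p₁ = 0.293, p₀ = 0.181.
Under exogeneity and monotonicity, PN = (p₁ − p₀) / p₁.
PN = (0.293 − 0.181) / 0.293 = 0.112 / 0.293 ≈ 0.3823

PN ≈ 0.382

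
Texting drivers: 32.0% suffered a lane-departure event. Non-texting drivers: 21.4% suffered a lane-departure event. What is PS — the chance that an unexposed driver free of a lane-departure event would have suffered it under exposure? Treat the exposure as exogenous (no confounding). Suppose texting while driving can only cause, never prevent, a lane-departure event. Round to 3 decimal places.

PS ≈ 0.135

p₁ = 0.32, p₀ = 0.214.
Under exogeneity and monotonicity, PS = (p₁ − p₀) / (1 − p₀).
PS = (0.32 − 0.214) / (1 − 0.214) = 0.106 / 0.786 ≈ 0.1349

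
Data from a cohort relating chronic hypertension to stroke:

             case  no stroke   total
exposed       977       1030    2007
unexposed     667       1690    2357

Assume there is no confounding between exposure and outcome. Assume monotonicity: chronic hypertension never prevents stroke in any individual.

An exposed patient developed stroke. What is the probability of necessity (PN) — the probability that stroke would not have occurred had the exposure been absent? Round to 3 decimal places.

p₁ = P(outcome | exposed) = 977/2007 = 0.4868
p₀ = P(outcome | unexposed) = 667/2357 = 0.28299
Under exogeneity and monotonicity, PN = (p₁ − p₀)/p₁.
PN = (0.4868 − 0.28299) / 0.4868 ≈ 0.4187

PN ≈ 0.419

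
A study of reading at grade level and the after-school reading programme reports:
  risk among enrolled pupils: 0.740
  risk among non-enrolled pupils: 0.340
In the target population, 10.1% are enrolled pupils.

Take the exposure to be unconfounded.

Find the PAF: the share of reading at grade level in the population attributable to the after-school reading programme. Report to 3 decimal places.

Let p₁ = 0.74, p₀ = 0.34.
Overall risk P(Y=1) = π·p₁ + (1−π)·p₀ = 0.101×0.74 + 0.899×0.34 = 0.3804.
Under exogeneity, PAF = [P(Y=1) − p₀] / P(Y=1).
PAF = (0.3804 − 0.34) / 0.3804 ≈ 0.1062

PAF ≈ 0.106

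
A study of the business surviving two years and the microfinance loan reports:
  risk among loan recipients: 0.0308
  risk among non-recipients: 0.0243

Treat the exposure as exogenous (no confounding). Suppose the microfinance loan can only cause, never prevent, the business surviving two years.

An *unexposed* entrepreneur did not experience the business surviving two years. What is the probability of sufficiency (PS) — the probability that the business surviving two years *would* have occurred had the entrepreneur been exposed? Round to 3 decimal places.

Let p₁ = 0.0308, p₀ = 0.0243.
Under exogeneity and monotonicity, PS = (p₁ − p₀) / (1 − p₀).
PS = (0.0308 − 0.0243) / (1 − 0.0243) = 0.0065 / 0.9757 ≈ 0.0067

PS ≈ 0.007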